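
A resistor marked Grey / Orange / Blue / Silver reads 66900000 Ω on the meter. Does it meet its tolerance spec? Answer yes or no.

Grey → 8 (first significant figure)
Orange → 3 (second significant figure)
Blue → ×10^6 multiplier
Silver → ±10% tolerance
83 × 1000000 = 83000000 Ω
Allowed range: 74700000 Ω to 91300000 Ω.
66900000 Ω lies outside that range.

no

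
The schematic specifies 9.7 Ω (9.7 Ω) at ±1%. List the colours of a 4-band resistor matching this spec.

9.7 Ω = 97 × 10^-1.
9 → white
7 → violet
Multiplier 10^-1 → gold.
±1% tolerance → brown.

white, violet, gold, brown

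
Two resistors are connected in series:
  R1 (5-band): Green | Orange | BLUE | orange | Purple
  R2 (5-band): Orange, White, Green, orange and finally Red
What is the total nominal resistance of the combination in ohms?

931000 Ω

R1: green, orange, blue → 536; orange ×10^3 → 536000 Ω.
R2: orange, white, green → 395; orange ×10^3 → 395000 Ω.
Series: 536000 + 395000 = 931000 Ω.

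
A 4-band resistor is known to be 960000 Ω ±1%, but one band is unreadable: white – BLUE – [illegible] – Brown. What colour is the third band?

960000 Ω = 96 × 10^4.
The third band is the multiplier, 10^4, which is yellow.

yellow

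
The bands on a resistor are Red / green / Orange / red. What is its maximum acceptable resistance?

25500 Ω

Red → 2 (first significant figure)
Green → 5 (second significant figure)
Orange → ×10^3 multiplier
Red → ±2% tolerance
25 × 1000 = 25000 Ω
Maximum = 25000 × (1 + 2/100) = 25500 Ω.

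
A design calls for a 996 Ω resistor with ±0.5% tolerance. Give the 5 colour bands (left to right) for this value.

996 Ω = 996 × 10^0.
9 → white
9 → white
6 → blue
Multiplier 10^0 → black.
±0.5% tolerance → green.

white, white, blue, black, green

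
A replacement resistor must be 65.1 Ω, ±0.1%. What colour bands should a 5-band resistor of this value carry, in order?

65.1 Ω = 651 × 10^-1.
6 → blue
5 → green
1 → brown
Multiplier 10^-1 → gold.
±0.1% tolerance → violet.

blue, green, brown, gold, violet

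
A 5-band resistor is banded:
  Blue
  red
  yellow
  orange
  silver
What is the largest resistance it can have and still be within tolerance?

Blue → 6 (first significant figure)
Red → 2 (second significant figure)
Yellow → 4 (third significant figure)
Orange → ×10^3 multiplier
Silver → ±10% tolerance
624 × 1000 = 624000 Ω
Largest = 624000 × (1 + 10/100) = 686400 Ω.

686400 Ω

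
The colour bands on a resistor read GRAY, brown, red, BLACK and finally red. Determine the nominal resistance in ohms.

812 Ω

Grey → 8 (first significant figure)
Brown → 1 (second significant figure)
Red → 2 (third significant figure)
Black → ×1 multiplier
812 × 1 = 812 Ω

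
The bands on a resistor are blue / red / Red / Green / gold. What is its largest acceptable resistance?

65310000 Ω

Blue → 6 (first significant figure)
Red → 2 (second significant figure)
Red → 2 (third significant figure)
Green → ×10^5 multiplier
Gold → ±5% tolerance
622 × 100000 = 62200000 Ω
Largest = 62200000 × (1 + 5/100) = 65310000 Ω.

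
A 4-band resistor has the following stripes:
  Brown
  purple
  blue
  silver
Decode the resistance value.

17000000 Ω

Brown → 1 (first significant figure)
Violet → 7 (second significant figure)
Blue → ×10^6 multiplier
17 × 1000000 = 17000000 Ω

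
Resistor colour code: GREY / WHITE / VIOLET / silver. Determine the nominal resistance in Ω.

Grey → 8 (first significant figure)
White → 9 (second significant figure)
Violet → ×10^7 multiplier
89 × 10000000 = 890000000 Ω

890000000 Ω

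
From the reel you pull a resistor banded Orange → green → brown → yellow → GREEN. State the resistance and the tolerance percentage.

Orange → 3 (first significant figure)
Green → 5 (second significant figure)
Brown → 1 (third significant figure)
Yellow → ×10^4 multiplier
Green → ±0.5% tolerance
351 × 10000 = 3510000 Ω

3510000 Ω ±0.5%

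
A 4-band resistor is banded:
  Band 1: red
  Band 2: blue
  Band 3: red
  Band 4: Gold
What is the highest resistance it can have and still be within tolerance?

Red → 2 (first significant figure)
Blue → 6 (second significant figure)
Red → ×10^2 multiplier
Gold → ±5% tolerance
26 × 100 = 2600 Ω
Highest = 2600 × (1 + 5/100) = 2730 Ω.

2730 Ω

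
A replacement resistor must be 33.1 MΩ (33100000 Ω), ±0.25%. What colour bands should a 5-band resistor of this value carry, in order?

orange, orange, brown, green, blue

33100000 Ω = 331 × 10^5.
3 → orange
3 → orange
1 → brown
Multiplier 10^5 → green.
±0.25% tolerance → blue.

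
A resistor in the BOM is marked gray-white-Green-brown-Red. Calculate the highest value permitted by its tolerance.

9129 Ω

Grey → 8 (first significant figure)
White → 9 (second significant figure)
Green → 5 (third significant figure)
Brown → ×10 multiplier
Red → ±2% tolerance
895 × 10 = 8950 Ω
Highest = 8950 × (1 + 2/100) = 9129 Ω.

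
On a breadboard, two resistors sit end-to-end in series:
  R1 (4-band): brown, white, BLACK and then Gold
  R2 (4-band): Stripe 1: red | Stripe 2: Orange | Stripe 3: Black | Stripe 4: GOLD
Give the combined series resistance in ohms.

R1: brown, white → 19; black ×1 → 19 Ω.
R2: red, orange → 23; black ×1 → 23 Ω.
Series: 19 + 23 = 42 Ω.

42 Ω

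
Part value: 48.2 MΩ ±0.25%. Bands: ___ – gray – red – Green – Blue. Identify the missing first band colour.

yellow

48200000 Ω = 482 × 10^5.
The first band gives digit 4 of the significand, and 4 is yellow.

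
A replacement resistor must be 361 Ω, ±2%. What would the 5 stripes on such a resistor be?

361 Ω = 361 × 10^0.
3 → orange
6 → blue
1 → brown
Multiplier 10^0 → black.
±2% tolerance → red.

orange, blue, brown, black, red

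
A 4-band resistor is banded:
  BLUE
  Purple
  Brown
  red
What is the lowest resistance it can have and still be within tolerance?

Blue → 6 (first significant figure)
Violet → 7 (second significant figure)
Brown → ×10 multiplier
Red → ±2% tolerance
67 × 10 = 670 Ω
Lowest = 670 × (1 − 2/100) = 656.6 Ω.

656.6 Ω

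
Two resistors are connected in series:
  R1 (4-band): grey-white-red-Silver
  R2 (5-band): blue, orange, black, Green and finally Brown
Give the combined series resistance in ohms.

63008900 Ω

R1: grey, white → 89; red ×10^2 → 8900 Ω.
R2: blue, orange, black → 630; green ×10^5 → 63000000 Ω.
Series: 8900 + 63000000 = 63008900 Ω.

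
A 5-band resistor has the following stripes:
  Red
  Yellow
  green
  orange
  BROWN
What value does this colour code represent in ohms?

245000 Ω

Red → 2 (first significant figure)
Yellow → 4 (second significant figure)
Green → 5 (third significant figure)
Orange → ×10^3 multiplier
245 × 1000 = 245000 Ω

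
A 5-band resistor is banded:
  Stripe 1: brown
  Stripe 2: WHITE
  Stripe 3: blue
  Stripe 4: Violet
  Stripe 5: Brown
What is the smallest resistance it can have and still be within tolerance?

Brown → 1 (first significant figure)
White → 9 (second significant figure)
Blue → 6 (third significant figure)
Violet → ×10^7 multiplier
Brown → ±1% tolerance
196 × 10000000 = 1960000000 Ω
Smallest = 1960000000 × (1 − 1/100) = 1940400000 Ω.

1940400000 Ω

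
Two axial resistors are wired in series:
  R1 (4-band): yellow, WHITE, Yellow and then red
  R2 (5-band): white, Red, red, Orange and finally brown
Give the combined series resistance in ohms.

1412000 Ω

R1: yellow, white → 49; yellow ×10^4 → 490000 Ω.
R2: white, red, red → 922; orange ×10^3 → 922000 Ω.
Series: 490000 + 922000 = 1412000 Ω.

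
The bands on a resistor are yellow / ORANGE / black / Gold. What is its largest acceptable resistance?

Yellow → 4 (first significant figure)
Orange → 3 (second significant figure)
Black → ×1 multiplier
Gold → ±5% tolerance
43 × 1 = 43 Ω
Largest = 43 × (1 + 5/100) = 45.15 Ω.

45.15 Ω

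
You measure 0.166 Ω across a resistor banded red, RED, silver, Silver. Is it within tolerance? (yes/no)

no

Red → 2 (first significant figure)
Red → 2 (second significant figure)
Silver → ×0.01 multiplier
Silver → ±10% tolerance
22 × 0.01 = 0.22 Ω
Allowed range: 0.198 Ω to 0.242 Ω.
0.166 Ω lies outside that range.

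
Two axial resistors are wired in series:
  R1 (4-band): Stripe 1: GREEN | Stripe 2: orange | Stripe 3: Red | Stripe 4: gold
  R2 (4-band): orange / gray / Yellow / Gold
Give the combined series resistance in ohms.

R1: green, orange → 53; red ×10^2 → 5300 Ω.
R2: orange, grey → 38; yellow ×10^4 → 380000 Ω.
Series: 5300 + 380000 = 385300 Ω.

385300 Ω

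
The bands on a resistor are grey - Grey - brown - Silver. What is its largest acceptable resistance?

968 Ω

Grey → 8 (first significant figure)
Grey → 8 (second significant figure)
Brown → ×10 multiplier
Silver → ±10% tolerance
88 × 10 = 880 Ω
Largest = 880 × (1 + 10/100) = 968 Ω.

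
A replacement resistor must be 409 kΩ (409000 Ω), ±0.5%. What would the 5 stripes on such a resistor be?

yellow, black, white, orange, green

409000 Ω = 409 × 10^3.
4 → yellow
0 → black
9 → white
Multiplier 10^3 → orange.
±0.5% tolerance → green.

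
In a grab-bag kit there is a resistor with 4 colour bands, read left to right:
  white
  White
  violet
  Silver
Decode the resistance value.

White → 9 (first significant figure)
White → 9 (second significant figure)
Violet → ×10^7 multiplier
99 × 10000000 = 990000000 Ω

990000000 Ω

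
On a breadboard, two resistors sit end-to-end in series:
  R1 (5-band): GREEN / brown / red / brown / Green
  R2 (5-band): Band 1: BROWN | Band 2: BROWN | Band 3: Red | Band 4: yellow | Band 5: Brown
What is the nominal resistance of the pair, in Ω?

1125120 Ω

R1: green, brown, red → 512; brown ×10 → 5120 Ω.
R2: brown, brown, red → 112; yellow ×10^4 → 1120000 Ω.
Series: 5120 + 1120000 = 1125120 Ω.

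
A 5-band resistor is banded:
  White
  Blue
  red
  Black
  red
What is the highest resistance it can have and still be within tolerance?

White → 9 (first significant figure)
Blue → 6 (second significant figure)
Red → 2 (third significant figure)
Black → ×1 multiplier
Red → ±2% tolerance
962 × 1 = 962 Ω
Highest = 962 × (1 + 2/100) = 981.24 Ω.

981.24 Ω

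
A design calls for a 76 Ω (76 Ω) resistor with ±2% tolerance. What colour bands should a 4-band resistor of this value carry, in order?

76 Ω = 76 × 10^0.
7 → violet
6 → blue
Multiplier 10^0 → black.
±2% tolerance → red.

violet, blue, black, red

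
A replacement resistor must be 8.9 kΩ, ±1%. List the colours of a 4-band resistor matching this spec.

8900 Ω = 89 × 10^2.
8 → grey
9 → white
Multiplier 10^2 → red.
±1% tolerance → brown.

grey, white, red, brown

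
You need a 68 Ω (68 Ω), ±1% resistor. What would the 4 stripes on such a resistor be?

blue, grey, black, brown

68 Ω = 68 × 10^0.
6 → blue
8 → grey
Multiplier 10^0 → black.
±1% tolerance → brown.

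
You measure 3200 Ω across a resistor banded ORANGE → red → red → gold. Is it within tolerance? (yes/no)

yes

Orange → 3 (first significant figure)
Red → 2 (second significant figure)
Red → ×10^2 multiplier
Gold → ±5% tolerance
32 × 100 = 3200 Ω
Allowed range: 3040 Ω to 3360 Ω.
3200 Ω lies inside that range.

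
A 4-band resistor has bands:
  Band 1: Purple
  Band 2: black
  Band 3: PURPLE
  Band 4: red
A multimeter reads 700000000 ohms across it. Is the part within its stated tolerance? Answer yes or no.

Violet → 7 (first significant figure)
Black → 0 (second significant figure)
Violet → ×10^7 multiplier
Red → ±2% tolerance
70 × 10000000 = 700000000 Ω
Allowed range: 686000000 Ω to 714000000 Ω.
700000000 ohms lies inside that range.

yes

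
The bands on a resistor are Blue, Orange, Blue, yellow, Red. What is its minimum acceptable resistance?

Blue → 6 (first significant figure)
Orange → 3 (second significant figure)
Blue → 6 (third significant figure)
Yellow → ×10^4 multiplier
Red → ±2% tolerance
636 × 10000 = 6360000 Ω
Minimum = 6360000 × (1 − 2/100) = 6232800 Ω.

6232800 Ω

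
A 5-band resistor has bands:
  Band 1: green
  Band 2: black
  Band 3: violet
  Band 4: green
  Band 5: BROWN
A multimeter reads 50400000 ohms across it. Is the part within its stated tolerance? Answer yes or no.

yes

Green → 5 (first significant figure)
Black → 0 (second significant figure)
Violet → 7 (third significant figure)
Green → ×10^5 multiplier
Brown → ±1% tolerance
507 × 100000 = 50700000 Ω
Allowed range: 50193000 Ω to 51207000 Ω.
50400000 ohms lies inside that range.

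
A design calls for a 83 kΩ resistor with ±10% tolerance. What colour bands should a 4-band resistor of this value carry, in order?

grey, orange, orange, silver

83000 Ω = 83 × 10^3.
8 → grey
3 → orange
Multiplier 10^3 → orange.
±10% tolerance → silver.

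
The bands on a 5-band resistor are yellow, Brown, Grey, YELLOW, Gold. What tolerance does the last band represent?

The last band, gold, is the tolerance band.
Gold corresponds to ±5%.

±5%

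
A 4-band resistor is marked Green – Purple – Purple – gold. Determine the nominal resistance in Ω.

Green → 5 (first significant figure)
Violet → 7 (second significant figure)
Violet → ×10^7 multiplier
57 × 10000000 = 570000000 Ω

570000000 Ω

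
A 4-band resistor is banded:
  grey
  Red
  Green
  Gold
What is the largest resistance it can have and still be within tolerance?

8610000 Ω

Grey → 8 (first significant figure)
Red → 2 (second significant figure)
Green → ×10^5 multiplier
Gold → ±5% tolerance
82 × 100000 = 8200000 Ω
Largest = 8200000 × (1 + 5/100) = 8610000 Ω.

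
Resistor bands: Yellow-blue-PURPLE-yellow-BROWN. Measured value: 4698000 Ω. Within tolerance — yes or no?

yes

Yellow → 4 (first significant figure)
Blue → 6 (second significant figure)
Violet → 7 (third significant figure)
Yellow → ×10^4 multiplier
Brown → ±1% tolerance
467 × 10000 = 4670000 Ω
Allowed range: 4623300 Ω to 4716700 Ω.
4698000 Ω lies inside that range.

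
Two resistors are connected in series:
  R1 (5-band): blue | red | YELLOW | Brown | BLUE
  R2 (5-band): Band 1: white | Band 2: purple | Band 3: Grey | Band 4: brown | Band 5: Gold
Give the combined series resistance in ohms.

R1: blue, red, yellow → 624; brown ×10 → 6240 Ω.
R2: white, violet, grey → 978; brown ×10 → 9780 Ω.
Series: 6240 + 9780 = 16020 Ω.

16020 Ω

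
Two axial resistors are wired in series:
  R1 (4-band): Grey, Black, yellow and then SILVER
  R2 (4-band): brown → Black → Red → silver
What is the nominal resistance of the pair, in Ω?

R1: grey, black → 80; yellow ×10^4 → 800000 Ω.
R2: brown, black → 10; red ×10^2 → 1000 Ω.
Series: 800000 + 1000 = 801000 Ω.

801000 Ω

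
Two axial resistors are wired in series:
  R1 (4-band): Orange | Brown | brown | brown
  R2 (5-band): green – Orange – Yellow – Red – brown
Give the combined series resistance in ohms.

R1: orange, brown → 31; brown ×10 → 310 Ω.
R2: green, orange, yellow → 534; red ×10^2 → 53400 Ω.
Series: 310 + 53400 = 53710 Ω.

53710 Ω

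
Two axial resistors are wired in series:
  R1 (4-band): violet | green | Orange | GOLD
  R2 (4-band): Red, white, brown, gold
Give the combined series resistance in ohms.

R1: violet, green → 75; orange ×10^3 → 75000 Ω.
R2: red, white → 29; brown ×10 → 290 Ω.
Series: 75000 + 290 = 75290 Ω.

75290 Ω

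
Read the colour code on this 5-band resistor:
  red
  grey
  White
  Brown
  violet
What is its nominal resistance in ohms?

2890 Ω

Red → 2 (first significant figure)
Grey → 8 (second significant figure)
White → 9 (third significant figure)
Brown → ×10 multiplier
289 × 10 = 2890 Ω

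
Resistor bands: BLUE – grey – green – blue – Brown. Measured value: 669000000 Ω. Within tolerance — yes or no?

no

Blue → 6 (first significant figure)
Grey → 8 (second significant figure)
Green → 5 (third significant figure)
Blue → ×10^6 multiplier
Brown → ±1% tolerance
685 × 1000000 = 685000000 Ω
Allowed range: 678150000 Ω to 691850000 Ω.
669000000 Ω lies outside that range.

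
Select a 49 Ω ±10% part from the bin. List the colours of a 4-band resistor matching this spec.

yellow, white, black, silver

49 Ω = 49 × 10^0.
4 → yellow
9 → white
Multiplier 10^0 → black.
±10% tolerance → silver.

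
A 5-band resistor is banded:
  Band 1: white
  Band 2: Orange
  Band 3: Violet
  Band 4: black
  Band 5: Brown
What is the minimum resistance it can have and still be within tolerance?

White → 9 (first significant figure)
Orange → 3 (second significant figure)
Violet → 7 (third significant figure)
Black → ×1 multiplier
Brown → ±1% tolerance
937 × 1 = 937 Ω
Minimum = 937 × (1 − 1/100) = 927.63 Ω.

927.63 Ω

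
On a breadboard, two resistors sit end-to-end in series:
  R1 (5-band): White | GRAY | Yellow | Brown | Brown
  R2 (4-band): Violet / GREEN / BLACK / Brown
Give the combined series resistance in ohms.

9915 Ω

R1: white, grey, yellow → 984; brown ×10 → 9840 Ω.
R2: violet, green → 75; black ×1 → 75 Ω.
Series: 9840 + 75 = 9915 Ω.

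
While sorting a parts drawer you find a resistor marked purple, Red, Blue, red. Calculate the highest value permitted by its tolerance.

73440000 Ω

Violet → 7 (first significant figure)
Red → 2 (second significant figure)
Blue → ×10^6 multiplier
Red → ±2% tolerance
72 × 1000000 = 72000000 Ω
Highest = 72000000 × (1 + 2/100) = 73440000 Ω.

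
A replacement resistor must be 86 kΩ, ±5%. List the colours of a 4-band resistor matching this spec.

86000 Ω = 86 × 10^3.
8 → grey
6 → blue
Multiplier 10^3 → orange.
±5% tolerance → gold.

grey, blue, orange, gold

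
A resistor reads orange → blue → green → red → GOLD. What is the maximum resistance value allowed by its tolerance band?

Orange → 3 (first significant figure)
Blue → 6 (second significant figure)
Green → 5 (third significant figure)
Red → ×10^2 multiplier
Gold → ±5% tolerance
365 × 100 = 36500 Ω
Maximum = 36500 × (1 + 5/100) = 38325 Ω.

38325 Ω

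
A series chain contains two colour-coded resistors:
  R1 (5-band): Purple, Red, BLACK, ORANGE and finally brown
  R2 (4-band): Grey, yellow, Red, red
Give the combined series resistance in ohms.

R1: violet, red, black → 720; orange ×10^3 → 720000 Ω.
R2: grey, yellow → 84; red ×10^2 → 8400 Ω.
Series: 720000 + 8400 = 728400 Ω.

728400 Ω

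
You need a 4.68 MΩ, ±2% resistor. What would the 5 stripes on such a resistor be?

yellow, blue, grey, yellow, red

4680000 Ω = 468 × 10^4.
4 → yellow
6 → blue
8 → grey
Multiplier 10^4 → yellow.
±2% tolerance → red.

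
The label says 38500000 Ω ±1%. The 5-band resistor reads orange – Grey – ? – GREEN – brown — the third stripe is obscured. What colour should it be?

38500000 Ω = 385 × 10^5.
The third band gives digit 5 of the significand, and 5 is green.

green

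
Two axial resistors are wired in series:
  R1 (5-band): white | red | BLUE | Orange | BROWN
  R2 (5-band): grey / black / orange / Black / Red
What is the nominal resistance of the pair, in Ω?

R1: white, red, blue → 926; orange ×10^3 → 926000 Ω.
R2: grey, black, orange → 803; black ×1 → 803 Ω.
Series: 926000 + 803 = 926803 Ω.

926803 Ω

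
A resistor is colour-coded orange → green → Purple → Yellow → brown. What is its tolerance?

±1%

The last band, brown, is the tolerance band.
Brown corresponds to ±1%.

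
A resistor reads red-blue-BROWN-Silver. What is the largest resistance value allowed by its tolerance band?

Red → 2 (first significant figure)
Blue → 6 (second significant figure)
Brown → ×10 multiplier
Silver → ±10% tolerance
26 × 10 = 260 Ω
Largest = 260 × (1 + 10/100) = 286 Ω.

286 Ω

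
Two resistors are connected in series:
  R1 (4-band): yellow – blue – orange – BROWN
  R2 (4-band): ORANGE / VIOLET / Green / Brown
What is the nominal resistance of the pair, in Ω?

3746000 Ω

R1: yellow, blue → 46; orange ×10^3 → 46000 Ω.
R2: orange, violet → 37; green ×10^5 → 3700000 Ω.
Series: 46000 + 3700000 = 3746000 Ω.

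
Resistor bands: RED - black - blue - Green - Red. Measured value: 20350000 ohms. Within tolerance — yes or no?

Red → 2 (first significant figure)
Black → 0 (second significant figure)
Blue → 6 (third significant figure)
Green → ×10^5 multiplier
Red → ±2% tolerance
206 × 100000 = 20600000 Ω
Allowed range: 20188000 Ω to 21012000 Ω.
20350000 ohms lies inside that range.

yes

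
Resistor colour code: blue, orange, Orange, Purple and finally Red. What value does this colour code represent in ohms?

Blue → 6 (first significant figure)
Orange → 3 (second significant figure)
Orange → 3 (third significant figure)
Violet → ×10^7 multiplier
633 × 10000000 = 6330000000 Ω

6330000000 Ω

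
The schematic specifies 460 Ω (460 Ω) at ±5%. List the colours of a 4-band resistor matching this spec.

460 Ω = 46 × 10^1.
4 → yellow
6 → blue
Multiplier 10^1 → brown.
±5% tolerance → gold.

yellow, blue, brown, gold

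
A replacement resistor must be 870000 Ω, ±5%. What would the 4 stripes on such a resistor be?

870000 Ω = 87 × 10^4.
8 → grey
7 → violet
Multiplier 10^4 → yellow.
±5% tolerance → gold.

grey, violet, yellow, gold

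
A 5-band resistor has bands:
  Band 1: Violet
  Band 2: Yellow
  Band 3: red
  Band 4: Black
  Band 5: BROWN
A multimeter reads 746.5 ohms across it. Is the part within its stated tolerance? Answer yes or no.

yes

Violet → 7 (first significant figure)
Yellow → 4 (second significant figure)
Red → 2 (third significant figure)
Black → ×1 multiplier
Brown → ±1% tolerance
742 × 1 = 742 Ω
Allowed range: 734.58 Ω to 749.42 Ω.
746.5 ohms lies inside that range.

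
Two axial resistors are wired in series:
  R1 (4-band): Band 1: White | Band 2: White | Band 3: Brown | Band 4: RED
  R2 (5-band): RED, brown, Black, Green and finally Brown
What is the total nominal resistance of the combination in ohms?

R1: white, white → 99; brown ×10 → 990 Ω.
R2: red, brown, black → 210; green ×10^5 → 21000000 Ω.
Series: 990 + 21000000 = 21000990 Ω.

21000990 Ω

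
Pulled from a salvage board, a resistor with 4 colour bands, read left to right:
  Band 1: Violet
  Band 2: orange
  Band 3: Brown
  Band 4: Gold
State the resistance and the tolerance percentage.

730 Ω ±5%

Violet → 7 (first significant figure)
Orange → 3 (second significant figure)
Brown → ×10 multiplier
Gold → ±5% tolerance
73 × 10 = 730 Ω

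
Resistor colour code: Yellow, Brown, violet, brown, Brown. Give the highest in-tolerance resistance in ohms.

Yellow → 4 (first significant figure)
Brown → 1 (second significant figure)
Violet → 7 (third significant figure)
Brown → ×10 multiplier
Brown → ±1% tolerance
417 × 10 = 4170 Ω
Highest = 4170 × (1 + 1/100) = 4211.7 Ω.

4211.7 Ω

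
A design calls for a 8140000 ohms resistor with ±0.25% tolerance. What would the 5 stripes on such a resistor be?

8140000 Ω = 814 × 10^4.
8 → grey
1 → brown
4 → yellow
Multiplier 10^4 → yellow.
±0.25% tolerance → blue.

grey, brown, yellow, yellow, blue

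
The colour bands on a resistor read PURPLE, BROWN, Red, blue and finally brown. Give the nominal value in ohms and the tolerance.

712000000 Ω ±1%

Violet → 7 (first significant figure)
Brown → 1 (second significant figure)
Red → 2 (third significant figure)
Blue → ×10^6 multiplier
Brown → ±1% tolerance
712 × 1000000 = 712000000 Ω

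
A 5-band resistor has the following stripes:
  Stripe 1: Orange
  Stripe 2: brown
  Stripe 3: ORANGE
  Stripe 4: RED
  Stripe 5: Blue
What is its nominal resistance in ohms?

31300 Ω

Orange → 3 (first significant figure)
Brown → 1 (second significant figure)
Orange → 3 (third significant figure)
Red → ×10^2 multiplier
313 × 100 = 31300 Ω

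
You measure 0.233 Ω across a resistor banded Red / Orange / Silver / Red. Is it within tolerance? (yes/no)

yes

Red → 2 (first significant figure)
Orange → 3 (second significant figure)
Silver → ×0.01 multiplier
Red → ±2% tolerance
23 × 0.01 = 0.23 Ω
Allowed range: 0.2254 Ω to 0.2346 Ω.
0.233 Ω lies inside that range.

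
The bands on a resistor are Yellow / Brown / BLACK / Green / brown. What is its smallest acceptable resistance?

Yellow → 4 (first significant figure)
Brown → 1 (second significant figure)
Black → 0 (third significant figure)
Green → ×10^5 multiplier
Brown → ±1% tolerance
410 × 100000 = 41000000 Ω
Smallest = 41000000 × (1 − 1/100) = 40590000 Ω.

40590000 Ω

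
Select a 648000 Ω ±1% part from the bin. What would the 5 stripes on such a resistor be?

648000 Ω = 648 × 10^3.
6 → blue
4 → yellow
8 → grey
Multiplier 10^3 → orange.
±1% tolerance → brown.

blue, yellow, grey, orange, brown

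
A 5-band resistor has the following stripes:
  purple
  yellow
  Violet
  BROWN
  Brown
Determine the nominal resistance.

7470 Ω

Violet → 7 (first significant figure)
Yellow → 4 (second significant figure)
Violet → 7 (third significant figure)
Brown → ×10 multiplier
747 × 10 = 7470 Ω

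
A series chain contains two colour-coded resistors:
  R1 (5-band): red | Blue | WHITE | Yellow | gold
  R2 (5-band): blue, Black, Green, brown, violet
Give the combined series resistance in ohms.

R1: red, blue, white → 269; yellow ×10^4 → 2690000 Ω.
R2: blue, black, green → 605; brown ×10 → 6050 Ω.
Series: 2690000 + 6050 = 2696050 Ω.

2696050 Ω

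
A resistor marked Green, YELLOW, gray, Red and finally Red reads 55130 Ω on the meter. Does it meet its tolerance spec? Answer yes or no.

yes

Green → 5 (first significant figure)
Yellow → 4 (second significant figure)
Grey → 8 (third significant figure)
Red → ×10^2 multiplier
Red → ±2% tolerance
548 × 100 = 54800 Ω
Allowed range: 53704 Ω to 55896 Ω.
55130 Ω lies inside that range.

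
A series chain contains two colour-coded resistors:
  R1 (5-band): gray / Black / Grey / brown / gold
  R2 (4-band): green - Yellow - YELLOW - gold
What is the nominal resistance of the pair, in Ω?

548080 Ω

R1: grey, black, grey → 808; brown ×10 → 8080 Ω.
R2: green, yellow → 54; yellow ×10^4 → 540000 Ω.
Series: 8080 + 540000 = 548080 Ω.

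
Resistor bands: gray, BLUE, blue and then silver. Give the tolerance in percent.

±10%

The last band, silver, is the tolerance band.
Silver corresponds to ±10%.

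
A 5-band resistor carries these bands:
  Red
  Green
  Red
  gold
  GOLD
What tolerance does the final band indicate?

The last band, gold, is the tolerance band.
Gold corresponds to ±5%.

±5%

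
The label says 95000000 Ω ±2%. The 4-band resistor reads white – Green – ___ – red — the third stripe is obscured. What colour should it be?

95000000 Ω = 95 × 10^6.
The third band is the multiplier, 10^6, which is blue.

blue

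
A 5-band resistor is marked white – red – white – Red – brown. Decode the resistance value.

92900 Ω

White → 9 (first significant figure)
Red → 2 (second significant figure)
White → 9 (third significant figure)
Red → ×10^2 multiplier
929 × 100 = 92900 Ω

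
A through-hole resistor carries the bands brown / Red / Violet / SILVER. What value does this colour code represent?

Brown → 1 (first significant figure)
Red → 2 (second significant figure)
Violet → ×10^7 multiplier
12 × 10000000 = 120000000 Ω

120000000 Ω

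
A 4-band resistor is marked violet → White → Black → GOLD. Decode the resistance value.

79 Ω

Violet → 7 (first significant figure)
White → 9 (second significant figure)
Black → ×1 multiplier
79 × 1 = 79 Ω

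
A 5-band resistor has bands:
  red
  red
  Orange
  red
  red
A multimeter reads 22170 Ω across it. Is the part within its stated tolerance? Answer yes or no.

yes

Red → 2 (first significant figure)
Red → 2 (second significant figure)
Orange → 3 (third significant figure)
Red → ×10^2 multiplier
Red → ±2% tolerance
223 × 100 = 22300 Ω
Allowed range: 21854 Ω to 22746 Ω.
22170 Ω lies inside that range.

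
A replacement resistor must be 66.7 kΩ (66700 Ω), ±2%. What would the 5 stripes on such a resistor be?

66700 Ω = 667 × 10^2.
6 → blue
6 → blue
7 → violet
Multiplier 10^2 → red.
±2% tolerance → red.

blue, blue, violet, red, red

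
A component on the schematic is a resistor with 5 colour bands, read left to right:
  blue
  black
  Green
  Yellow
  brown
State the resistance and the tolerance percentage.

6050000 Ω ±1%

Blue → 6 (first significant figure)
Black → 0 (second significant figure)
Green → 5 (third significant figure)
Yellow → ×10^4 multiplier
Brown → ±1% tolerance
605 × 10000 = 6050000 Ω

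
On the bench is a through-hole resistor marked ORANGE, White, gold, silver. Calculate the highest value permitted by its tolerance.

4.29 Ω

Orange → 3 (first significant figure)
White → 9 (second significant figure)
Gold → ×0.1 multiplier
Silver → ±10% tolerance
39 × 0.1 = 3.9 Ω
Highest = 3.9 × (1 + 10/100) = 4.29 Ω.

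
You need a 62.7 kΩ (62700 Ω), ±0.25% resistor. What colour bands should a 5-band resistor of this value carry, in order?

blue, red, violet, red, blue

62700 Ω = 627 × 10^2.
6 → blue
2 → red
7 → violet
Multiplier 10^2 → red.
±0.25% tolerance → blue.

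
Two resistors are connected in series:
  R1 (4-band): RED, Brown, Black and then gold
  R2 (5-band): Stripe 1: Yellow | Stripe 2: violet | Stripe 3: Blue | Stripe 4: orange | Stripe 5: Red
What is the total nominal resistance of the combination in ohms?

R1: red, brown → 21; black ×1 → 21 Ω.
R2: yellow, violet, blue → 476; orange ×10^3 → 476000 Ω.
Series: 21 + 476000 = 476021 Ω.

476021 Ω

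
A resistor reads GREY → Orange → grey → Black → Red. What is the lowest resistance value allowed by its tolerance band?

821.24 Ω

Grey → 8 (first significant figure)
Orange → 3 (second significant figure)
Grey → 8 (third significant figure)
Black → ×1 multiplier
Red → ±2% tolerance
838 × 1 = 838 Ω
Lowest = 838 × (1 − 2/100) = 821.24 Ω.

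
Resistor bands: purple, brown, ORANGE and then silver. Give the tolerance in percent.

±10%

The last band, silver, is the tolerance band.
Silver corresponds to ±10%.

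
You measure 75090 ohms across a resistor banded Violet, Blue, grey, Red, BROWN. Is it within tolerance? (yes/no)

no

Violet → 7 (first significant figure)
Blue → 6 (second significant figure)
Grey → 8 (third significant figure)
Red → ×10^2 multiplier
Brown → ±1% tolerance
768 × 100 = 76800 Ω
Allowed range: 76032 Ω to 77568 Ω.
75090 ohms lies outside that range.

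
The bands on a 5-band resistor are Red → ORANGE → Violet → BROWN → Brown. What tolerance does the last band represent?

The last band, brown, is the tolerance band.
Brown corresponds to ±1%.

±1%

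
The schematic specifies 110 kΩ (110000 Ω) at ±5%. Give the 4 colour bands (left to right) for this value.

110000 Ω = 11 × 10^4.
1 → brown
1 → brown
Multiplier 10^4 → yellow.
±5% tolerance → gold.

brown, brown, yellow, gold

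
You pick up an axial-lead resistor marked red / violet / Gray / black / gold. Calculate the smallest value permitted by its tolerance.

Red → 2 (first significant figure)
Violet → 7 (second significant figure)
Grey → 8 (third significant figure)
Black → ×1 multiplier
Gold → ±5% tolerance
278 × 1 = 278 Ω
Smallest = 278 × (1 − 5/100) = 264.1 Ω.

264.1 Ω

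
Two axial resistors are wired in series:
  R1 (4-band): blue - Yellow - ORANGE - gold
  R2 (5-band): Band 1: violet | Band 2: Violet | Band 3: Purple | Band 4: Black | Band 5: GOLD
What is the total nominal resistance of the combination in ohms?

R1: blue, yellow → 64; orange ×10^3 → 64000 Ω.
R2: violet, violet, violet → 777; black ×1 → 777 Ω.
Series: 64000 + 777 = 64777 Ω.

64777 Ω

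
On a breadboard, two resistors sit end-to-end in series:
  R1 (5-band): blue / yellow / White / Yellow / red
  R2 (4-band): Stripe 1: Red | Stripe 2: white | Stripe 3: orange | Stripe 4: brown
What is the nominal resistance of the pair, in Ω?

6519000 Ω

R1: blue, yellow, white → 649; yellow ×10^4 → 6490000 Ω.
R2: red, white → 29; orange ×10^3 → 29000 Ω.
Series: 6490000 + 29000 = 6519000 Ω.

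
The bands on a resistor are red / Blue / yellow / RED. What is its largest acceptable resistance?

265200 Ω

Red → 2 (first significant figure)
Blue → 6 (second significant figure)
Yellow → ×10^4 multiplier
Red → ±2% tolerance
26 × 10000 = 260000 Ω
Largest = 260000 × (1 + 2/100) = 265200 Ω.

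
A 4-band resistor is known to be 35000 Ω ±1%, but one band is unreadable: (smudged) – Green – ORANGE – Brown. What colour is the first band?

orange

35000 Ω = 35 × 10^3.
The first band gives digit 3 of the significand, and 3 is orange.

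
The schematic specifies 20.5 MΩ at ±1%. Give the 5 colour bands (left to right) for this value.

red, black, green, green, brown

20500000 Ω = 205 × 10^5.
2 → red
0 → black
5 → green
Multiplier 10^5 → green.
±1% tolerance → brown.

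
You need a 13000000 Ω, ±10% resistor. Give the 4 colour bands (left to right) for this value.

brown, orange, blue, silver

13000000 Ω = 13 × 10^6.
1 → brown
3 → orange
Multiplier 10^6 → blue.
±10% tolerance → silver.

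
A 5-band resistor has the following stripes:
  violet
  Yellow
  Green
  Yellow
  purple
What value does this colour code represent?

7450000 Ω

Violet → 7 (first significant figure)
Yellow → 4 (second significant figure)
Green → 5 (third significant figure)
Yellow → ×10^4 multiplier
745 × 10000 = 7450000 Ω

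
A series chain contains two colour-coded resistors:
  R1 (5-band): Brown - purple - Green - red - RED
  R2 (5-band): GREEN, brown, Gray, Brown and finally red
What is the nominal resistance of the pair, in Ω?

22680 Ω

R1: brown, violet, green → 175; red ×10^2 → 17500 Ω.
R2: green, brown, grey → 518; brown ×10 → 5180 Ω.
Series: 17500 + 5180 = 22680 Ω.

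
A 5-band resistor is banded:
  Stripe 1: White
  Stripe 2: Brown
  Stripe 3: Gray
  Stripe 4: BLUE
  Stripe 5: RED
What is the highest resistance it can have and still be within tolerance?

White → 9 (first significant figure)
Brown → 1 (second significant figure)
Grey → 8 (third significant figure)
Blue → ×10^6 multiplier
Red → ±2% tolerance
918 × 1000000 = 918000000 Ω
Highest = 918000000 × (1 + 2/100) = 936360000 Ω.

936360000 Ω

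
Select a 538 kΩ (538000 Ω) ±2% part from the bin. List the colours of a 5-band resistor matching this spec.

538000 Ω = 538 × 10^3.
5 → green
3 → orange
8 → grey
Multiplier 10^3 → orange.
±2% tolerance → red.

green, orange, grey, orange, red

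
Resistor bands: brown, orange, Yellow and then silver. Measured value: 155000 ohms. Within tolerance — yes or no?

no

Brown → 1 (first significant figure)
Orange → 3 (second significant figure)
Yellow → ×10^4 multiplier
Silver → ±10% tolerance
13 × 10000 = 130000 Ω
Allowed range: 117000 Ω to 143000 Ω.
155000 ohms lies outside that range.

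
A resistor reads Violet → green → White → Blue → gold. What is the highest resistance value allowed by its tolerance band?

796950000 Ω

Violet → 7 (first significant figure)
Green → 5 (second significant figure)
White → 9 (third significant figure)
Blue → ×10^6 multiplier
Gold → ±5% tolerance
759 × 1000000 = 759000000 Ω
Highest = 759000000 × (1 + 5/100) = 796950000 Ω.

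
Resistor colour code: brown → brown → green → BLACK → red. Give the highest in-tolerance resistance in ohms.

Brown → 1 (first significant figure)
Brown → 1 (second significant figure)
Green → 5 (third significant figure)
Black → ×1 multiplier
Red → ±2% tolerance
115 × 1 = 115 Ω
Highest = 115 × (1 + 2/100) = 117.3 Ω.

117.3 Ω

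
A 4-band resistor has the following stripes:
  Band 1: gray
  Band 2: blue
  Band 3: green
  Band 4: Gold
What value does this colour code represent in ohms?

8600000 Ω

Grey → 8 (first significant figure)
Blue → 6 (second significant figure)
Green → ×10^5 multiplier
86 × 100000 = 8600000 Ω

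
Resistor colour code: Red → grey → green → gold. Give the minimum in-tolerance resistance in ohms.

Red → 2 (first significant figure)
Grey → 8 (second significant figure)
Green → ×10^5 multiplier
Gold → ±5% tolerance
28 × 100000 = 2800000 Ω
Minimum = 2800000 × (1 − 5/100) = 2660000 Ω.

2660000 Ω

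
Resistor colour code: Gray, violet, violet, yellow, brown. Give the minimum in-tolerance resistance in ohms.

8682300 Ω

Grey → 8 (first significant figure)
Violet → 7 (second significant figure)
Violet → 7 (third significant figure)
Yellow → ×10^4 multiplier
Brown → ±1% tolerance
877 × 10000 = 8770000 Ω
Minimum = 8770000 × (1 − 1/100) = 8682300 Ω.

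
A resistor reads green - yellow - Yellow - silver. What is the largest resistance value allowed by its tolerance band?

Green → 5 (first significant figure)
Yellow → 4 (second significant figure)
Yellow → ×10^4 multiplier
Silver → ±10% tolerance
54 × 10000 = 540000 Ω
Largest = 540000 × (1 + 10/100) = 594000 Ω.

594000 Ω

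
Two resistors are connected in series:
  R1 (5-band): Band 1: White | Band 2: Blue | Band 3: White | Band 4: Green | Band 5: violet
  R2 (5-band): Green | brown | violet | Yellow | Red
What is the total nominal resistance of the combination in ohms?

102070000 Ω

R1: white, blue, white → 969; green ×10^5 → 96900000 Ω.
R2: green, brown, violet → 517; yellow ×10^4 → 5170000 Ω.
Series: 96900000 + 5170000 = 102070000 Ω.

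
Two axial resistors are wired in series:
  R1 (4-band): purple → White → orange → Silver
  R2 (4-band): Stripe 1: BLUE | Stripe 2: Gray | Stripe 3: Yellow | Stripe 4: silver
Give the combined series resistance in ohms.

R1: violet, white → 79; orange ×10^3 → 79000 Ω.
R2: blue, grey → 68; yellow ×10^4 → 680000 Ω.
Series: 79000 + 680000 = 759000 Ω.

759000 Ω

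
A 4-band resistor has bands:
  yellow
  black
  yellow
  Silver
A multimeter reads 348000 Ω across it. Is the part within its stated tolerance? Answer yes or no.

Yellow → 4 (first significant figure)
Black → 0 (second significant figure)
Yellow → ×10^4 multiplier
Silver → ±10% tolerance
40 × 10000 = 400000 Ω
Allowed range: 360000 Ω to 440000 Ω.
348000 Ω lies outside that range.

no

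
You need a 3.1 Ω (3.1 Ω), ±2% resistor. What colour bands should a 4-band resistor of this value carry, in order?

3.1 Ω = 31 × 10^-1.
3 → orange
1 → brown
Multiplier 10^-1 → gold.
±2% tolerance → red.

orange, brown, gold, red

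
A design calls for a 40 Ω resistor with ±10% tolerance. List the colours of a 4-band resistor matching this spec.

40 Ω = 40 × 10^0.
4 → yellow
0 → black
Multiplier 10^0 → black.
±10% tolerance → silver.

yellow, black, black, silver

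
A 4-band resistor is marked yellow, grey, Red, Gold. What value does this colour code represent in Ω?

4800 Ω

Yellow → 4 (first significant figure)
Grey → 8 (second significant figure)
Red → ×10^2 multiplier
48 × 100 = 4800 Ω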